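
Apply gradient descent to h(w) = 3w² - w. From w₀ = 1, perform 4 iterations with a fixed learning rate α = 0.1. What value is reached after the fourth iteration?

h′(w) = 6w - 1
w₁ = 1 − 0.1·5 = 0.5
w₂ = 0.5 − 0.1·2 = 0.3
w₃ = 0.3 − 0.1·0.8 = 0.22
w₄ = 0.22 − 0.1·0.32 = 0.188

0.188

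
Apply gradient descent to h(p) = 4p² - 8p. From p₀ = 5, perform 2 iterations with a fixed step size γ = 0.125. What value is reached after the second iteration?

1

h′(p) = 8p - 8
p₁ = 5 − 0.125·32 = 1
p₂ = 1 − 0.125·0 = 1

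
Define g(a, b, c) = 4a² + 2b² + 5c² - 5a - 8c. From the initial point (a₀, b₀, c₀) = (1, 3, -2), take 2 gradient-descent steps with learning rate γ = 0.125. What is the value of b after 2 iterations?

0.75

∇g = (8a - 5, 4b, 10c - 8)
(a₁, b₁, c₁) = (1, 3, -2) − 0.125·(3, 12, -28) = (0.625, 1.5, 1.5)
(a₂, b₂, c₂) = (0.625, 1.5, 1.5) − 0.125·(0, 6, 7) = (0.625, 0.75, 0.625)
b = 0.75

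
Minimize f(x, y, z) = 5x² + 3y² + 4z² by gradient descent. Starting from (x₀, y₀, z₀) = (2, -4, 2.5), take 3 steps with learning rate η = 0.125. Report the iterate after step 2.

(0.125, -0.25, 0)

∇f = (10x, 6y, 8z)
(x₁, y₁, z₁) = (2, -4, 2.5) − 0.125·(20, -24, 20) = (-0.5, -1, 0)
(x₂, y₂, z₂) = (-0.5, -1, 0) − 0.125·(-5, -6, 0) = (0.125, -0.25, 0)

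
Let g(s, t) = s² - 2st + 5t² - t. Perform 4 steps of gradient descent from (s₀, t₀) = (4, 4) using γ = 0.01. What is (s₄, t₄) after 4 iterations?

∇g = (2s - 2t, -2s + 10t - 1)
Step 1: at (4, 4), ∇g = (0, 31) → (4, 4) − 0.01·(0, 31) = (4, 3.69)
Step 2: at (4, 3.69), ∇g = (0.62, 27.9) → (4, 3.69) − 0.01·(0.62, 27.9) = (3.9938, 3.411)
Step 3: at (3.9938, 3.411), ∇g = (1.1656, 25.1224) → (3.9938, 3.411) − 0.01·(1.1656, 25.1224) = (3.982144, 3.159776)
Step 4: at (3.982144, 3.159776), ∇g = (1.644736, 22.633472) → (3.982144, 3.159776) − 0.01·(1.644736, 22.633472) = (3.96569664, 2.93344128)

(3.96569664, 2.93344128)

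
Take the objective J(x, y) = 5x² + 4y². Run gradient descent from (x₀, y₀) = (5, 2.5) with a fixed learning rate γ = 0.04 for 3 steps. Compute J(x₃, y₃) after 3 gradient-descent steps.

8.3036870656

∇J = (10x, 8y)
(x₁, y₁) = (5, 2.5) − 0.04·(50, 20) = (3, 1.7)
(x₂, y₂) = (3, 1.7) − 0.04·(30, 13.6) = (1.8, 1.156)
(x₃, y₃) = (1.8, 1.156) − 0.04·(18, 9.248) = (1.08, 0.78608)
J(1.08, 0.78608) = 8.3036870656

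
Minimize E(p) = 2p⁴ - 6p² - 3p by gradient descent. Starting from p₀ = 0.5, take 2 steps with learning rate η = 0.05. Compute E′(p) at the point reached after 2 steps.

E′(p) = 8p³ - 12p - 3
p₁ = 0.5 − 0.05·(-8) = 0.9
p₂ = 0.9 − 0.05·(-7.968) = 1.2984
E′(p) at (1.2984) = -1.069616160768

-1.069616160768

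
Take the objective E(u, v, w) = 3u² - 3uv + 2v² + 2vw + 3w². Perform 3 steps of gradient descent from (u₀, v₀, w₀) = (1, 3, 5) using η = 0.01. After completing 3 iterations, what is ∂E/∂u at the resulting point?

-1.016691

∇E = (6u - 3v, -3u + 4v + 2w, 2v + 6w)
(u₁, v₁, w₁) = (1, 3, 5) − 0.01·(-3, 19, 36) = (1.03, 2.81, 4.64)
(u₂, v₂, w₂) = (1.03, 2.81, 4.64) − 0.01·(-2.25, 17.43, 33.46) = (1.0525, 2.6357, 4.3054)
(u₃, v₃, w₃) = (1.0525, 2.6357, 4.3054) − 0.01·(-1.5921, 15.9961, 31.1038) = (1.068421, 2.475739, 3.994362)
∂E/∂u at (1.068421, 2.475739, 3.994362) = -1.016691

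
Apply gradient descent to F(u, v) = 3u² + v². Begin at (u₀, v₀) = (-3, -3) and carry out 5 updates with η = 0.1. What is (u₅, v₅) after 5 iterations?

(-0.03072, -0.98304)

∇F = (6u, 2v)
(u₁, v₁) = (-3, -3) − 0.1·(-18, -6) = (-1.2, -2.4)
(u₂, v₂) = (-1.2, -2.4) − 0.1·(-7.2, -4.8) = (-0.48, -1.92)
(u₃, v₃) = (-0.48, -1.92) − 0.1·(-2.88, -3.84) = (-0.192, -1.536)
(u₄, v₄) = (-0.192, -1.536) − 0.1·(-1.152, -3.072) = (-0.0768, -1.2288)
(u₅, v₅) = (-0.0768, -1.2288) − 0.1·(-0.4608, -2.4576) = (-0.03072, -0.98304)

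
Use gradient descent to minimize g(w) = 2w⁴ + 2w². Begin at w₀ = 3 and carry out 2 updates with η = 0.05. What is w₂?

g′(w) = 8w³ + 4w
Step 1: g′(3) = 228; w₁ = 3 − 0.05·228 = -8.4
Step 2: g′(-8.4) = -4775.232; w₂ = -8.4 − 0.05·(-4775.232) = 230.3616

230.3616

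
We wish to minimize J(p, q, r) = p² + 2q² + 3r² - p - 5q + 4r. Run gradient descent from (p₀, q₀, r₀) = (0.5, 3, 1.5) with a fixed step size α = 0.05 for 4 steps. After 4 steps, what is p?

0.5

∇J = (2p - 1, 4q - 5, 6r + 4)
(p₁, q₁, r₁) = (0.5, 3, 1.5) − 0.05·(0, 7, 13) = (0.5, 2.65, 0.85)
(p₂, q₂, r₂) = (0.5, 2.65, 0.85) − 0.05·(0, 5.6, 9.1) = (0.5, 2.37, 0.395)
(p₃, q₃, r₃) = (0.5, 2.37, 0.395) − 0.05·(0, 4.48, 6.37) = (0.5, 2.146, 0.0765)
(p₄, q₄, r₄) = (0.5, 2.146, 0.0765) − 0.05·(0, 3.584, 4.459) = (0.5, 1.9668, -0.14645)
p = 0.5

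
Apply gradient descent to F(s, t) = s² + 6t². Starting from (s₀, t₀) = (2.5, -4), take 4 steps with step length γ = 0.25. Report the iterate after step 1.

(1.25, 8)

∇F = (2s, 12t)
Step 1: at (2.5, -4), ∇F = (5, -48) → (2.5, -4) − 0.25·(5, -48) = (1.25, 8)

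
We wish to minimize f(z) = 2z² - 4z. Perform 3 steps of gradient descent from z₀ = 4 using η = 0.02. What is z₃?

f′(z) = 4z - 4
z₁ = 4 − 0.02·12 = 3.76
z₂ = 3.76 − 0.02·11.04 = 3.5392
z₃ = 3.5392 − 0.02·10.1568 = 3.336064

3.336064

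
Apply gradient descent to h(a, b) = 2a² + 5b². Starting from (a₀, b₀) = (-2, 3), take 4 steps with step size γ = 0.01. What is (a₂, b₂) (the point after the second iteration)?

(-1.8432, 2.43)

∇h = (4a, 10b)
Step 1: at (-2, 3), ∇h = (-8, 30) → (-2, 3) − 0.01·(-8, 30) = (-1.92, 2.7)
Step 2: at (-1.92, 2.7), ∇h = (-7.68, 27) → (-1.92, 2.7) − 0.01·(-7.68, 27) = (-1.8432, 2.43)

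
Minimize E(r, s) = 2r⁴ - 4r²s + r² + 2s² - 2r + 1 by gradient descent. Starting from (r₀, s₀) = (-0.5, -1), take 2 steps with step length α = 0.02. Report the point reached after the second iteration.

(-0.23115136, -0.818752)

∇E = (8r³ - 8rs + 2r - 2, -4r² + 4s)
Step 1: at (-0.5, -1), ∇E = (-8, -5) → (-0.5, -1) − 0.02·(-8, -5) = (-0.34, -0.9)
Step 2: at (-0.34, -0.9), ∇E = (-5.442432, -4.0624) → (-0.34, -0.9) − 0.02·(-5.442432, -4.0624) = (-0.23115136, -0.818752)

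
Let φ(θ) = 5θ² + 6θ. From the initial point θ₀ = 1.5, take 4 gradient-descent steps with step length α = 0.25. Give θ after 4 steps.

φ′(θ) = 10θ + 6
Step 1: φ′(1.5) = 21; θ₁ = 1.5 − 0.25·21 = -3.75
Step 2: φ′(-3.75) = -31.5; θ₂ = -3.75 − 0.25·(-31.5) = 4.125
Step 3: φ′(4.125) = 47.25; θ₃ = 4.125 − 0.25·47.25 = -7.6875
Step 4: φ′(-7.6875) = -70.875; θ₄ = -7.6875 − 0.25·(-70.875) = 10.03125

10.03125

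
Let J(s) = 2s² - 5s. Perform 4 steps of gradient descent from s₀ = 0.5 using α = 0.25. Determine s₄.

J′(s) = 4s - 5
s₁ = 0.5 − 0.25·(-3) = 1.25
s₂ = 1.25 − 0.25·0 = 1.25
s₃ = 1.25 − 0.25·0 = 1.25
s₄ = 1.25 − 0.25·0 = 1.25

1.25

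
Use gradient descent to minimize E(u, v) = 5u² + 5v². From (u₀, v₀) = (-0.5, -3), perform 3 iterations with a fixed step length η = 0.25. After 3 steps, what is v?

10.125

∇E = (10u, 10v)
(u₁, v₁) = (-0.5, -3) − 0.25·(-5, -30) = (0.75, 4.5)
(u₂, v₂) = (0.75, 4.5) − 0.25·(7.5, 45) = (-1.125, -6.75)
(u₃, v₃) = (-1.125, -6.75) − 0.25·(-11.25, -67.5) = (1.6875, 10.125)
v = 10.125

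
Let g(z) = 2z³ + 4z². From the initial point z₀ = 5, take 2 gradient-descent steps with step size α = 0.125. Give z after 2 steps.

g′(z) = 6z² + 8z
Step 1: g′(5) = 190; z₁ = 5 − 0.125·190 = -18.75
Step 2: g′(-18.75) = 1959.375; z₂ = -18.75 − 0.125·1959.375 = -263.671875

-263.671875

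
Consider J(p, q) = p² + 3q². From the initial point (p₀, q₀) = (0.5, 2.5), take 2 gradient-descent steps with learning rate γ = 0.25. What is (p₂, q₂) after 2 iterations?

(0.125, 0.625)

∇J = (2p, 6q)
(p₁, q₁) = (0.5, 2.5) − 0.25·(1, 15) = (0.25, -1.25)
(p₂, q₂) = (0.25, -1.25) − 0.25·(0.5, -7.5) = (0.125, 0.625)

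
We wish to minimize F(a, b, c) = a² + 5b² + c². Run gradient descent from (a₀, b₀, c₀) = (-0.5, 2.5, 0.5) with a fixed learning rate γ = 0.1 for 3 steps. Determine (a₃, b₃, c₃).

(-0.256, 0, 0.256)

∇F = (2a, 10b, 2c)
Step 1: at (-0.5, 2.5, 0.5), ∇F = (-1, 25, 1) → (-0.5, 2.5, 0.5) − 0.1·(-1, 25, 1) = (-0.4, 0, 0.4)
Step 2: at (-0.4, 0, 0.4), ∇F = (-0.8, 0, 0.8) → (-0.4, 0, 0.4) − 0.1·(-0.8, 0, 0.8) = (-0.32, 0, 0.32)
Step 3: at (-0.32, 0, 0.32), ∇F = (-0.64, 0, 0.64) → (-0.32, 0, 0.32) − 0.1·(-0.64, 0, 0.64) = (-0.256, 0, 0.256)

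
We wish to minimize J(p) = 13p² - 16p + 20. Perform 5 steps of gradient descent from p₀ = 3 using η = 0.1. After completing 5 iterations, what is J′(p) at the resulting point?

-650.11712

J′(p) = 26p - 16
p₁ = 3 − 0.1·62 = -3.2
p₂ = -3.2 − 0.1·(-99.2) = 6.72
p₃ = 6.72 − 0.1·158.72 = -9.152
p₄ = -9.152 − 0.1·(-253.952) = 16.2432
p₅ = 16.2432 − 0.1·406.3232 = -24.38912
J′(p) at (-24.38912) = -650.11712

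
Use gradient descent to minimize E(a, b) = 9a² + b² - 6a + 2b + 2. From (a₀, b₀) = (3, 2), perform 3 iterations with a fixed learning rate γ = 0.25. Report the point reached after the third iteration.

(-114, -0.625)

∇E = (18a - 6, 2b + 2)
Step 1: at (3, 2), ∇E = (48, 6) → (3, 2) − 0.25·(48, 6) = (-9, 0.5)
Step 2: at (-9, 0.5), ∇E = (-168, 3) → (-9, 0.5) − 0.25·(-168, 3) = (33, -0.25)
Step 3: at (33, -0.25), ∇E = (588, 1.5) → (33, -0.25) − 0.25·(588, 1.5) = (-114, -0.625)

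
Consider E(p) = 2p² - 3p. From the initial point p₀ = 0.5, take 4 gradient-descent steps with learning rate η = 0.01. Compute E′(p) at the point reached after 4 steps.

E′(p) = 4p - 3
p₁ = 0.5 − 0.01·(-1) = 0.51
p₂ = 0.51 − 0.01·(-0.96) = 0.5196
p₃ = 0.5196 − 0.01·(-0.9216) = 0.528816
p₄ = 0.528816 − 0.01·(-0.884736) = 0.53766336
E′(p) at (0.53766336) = -0.84934656

-0.84934656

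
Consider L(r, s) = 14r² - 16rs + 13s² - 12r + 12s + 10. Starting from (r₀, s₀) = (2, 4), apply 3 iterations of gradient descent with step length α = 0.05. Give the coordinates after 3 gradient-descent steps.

(2.392, -1.766)

∇L = (28r - 16s - 12, -16r + 26s + 12)
Step 1: at (2, 4), ∇L = (-20, 84) → (2, 4) − 0.05·(-20, 84) = (3, -0.2)
Step 2: at (3, -0.2), ∇L = (75.2, -41.2) → (3, -0.2) − 0.05·(75.2, -41.2) = (-0.76, 1.86)
Step 3: at (-0.76, 1.86), ∇L = (-63.04, 72.52) → (-0.76, 1.86) − 0.05·(-63.04, 72.52) = (2.392, -1.766)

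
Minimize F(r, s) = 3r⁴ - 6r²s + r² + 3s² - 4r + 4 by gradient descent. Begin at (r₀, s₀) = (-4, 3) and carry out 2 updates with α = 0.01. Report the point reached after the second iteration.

∇F = (12r³ - 12rs + 2r - 4, -6r² + 6s)
Step 1: at (-4, 3), ∇F = (-636, -78) → (-4, 3) − 0.01·(-636, -78) = (2.36, 3.78)
Step 2: at (2.36, 3.78), ∇F = (51.401472, -10.7376) → (2.36, 3.78) − 0.01·(51.401472, -10.7376) = (1.84598528, 3.887376)

(1.84598528, 3.887376)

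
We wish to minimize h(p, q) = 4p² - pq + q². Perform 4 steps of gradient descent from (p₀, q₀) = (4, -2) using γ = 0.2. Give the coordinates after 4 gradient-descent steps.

(0.64, -0.32)

∇h = (8p - q, -p + 2q)
Step 1: at (4, -2), ∇h = (34, -8) → (4, -2) − 0.2·(34, -8) = (-2.8, -0.4)
Step 2: at (-2.8, -0.4), ∇h = (-22, 2) → (-2.8, -0.4) − 0.2·(-22, 2) = (1.6, -0.8)
Step 3: at (1.6, -0.8), ∇h = (13.6, -3.2) → (1.6, -0.8) − 0.2·(13.6, -3.2) = (-1.12, -0.16)
Step 4: at (-1.12, -0.16), ∇h = (-8.8, 0.8) → (-1.12, -0.16) − 0.2·(-8.8, 0.8) = (0.64, -0.32)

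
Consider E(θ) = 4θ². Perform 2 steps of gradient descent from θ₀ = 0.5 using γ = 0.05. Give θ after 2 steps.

0.18

E′(θ) = 8θ
θ₁ = 0.5 − 0.05·4 = 0.3
θ₂ = 0.3 − 0.05·2.4 = 0.18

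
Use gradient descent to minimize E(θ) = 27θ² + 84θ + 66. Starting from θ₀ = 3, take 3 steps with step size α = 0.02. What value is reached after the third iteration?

E′(θ) = 54θ + 84
Step 1: E′(3) = 246; θ₁ = 3 − 0.02·246 = -1.92
Step 2: E′(-1.92) = -19.68; θ₂ = -1.92 − 0.02·(-19.68) = -1.5264
Step 3: E′(-1.5264) = 1.5744; θ₃ = -1.5264 − 0.02·1.5744 = -1.557888

-1.557888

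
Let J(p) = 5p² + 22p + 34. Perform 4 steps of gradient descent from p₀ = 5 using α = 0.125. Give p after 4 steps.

-2.171875

J′(p) = 10p + 22
Step 1: J′(5) = 72; p₁ = 5 − 0.125·72 = -4
Step 2: J′(-4) = -18; p₂ = -4 − 0.125·(-18) = -1.75
Step 3: J′(-1.75) = 4.5; p₃ = -1.75 − 0.125·4.5 = -2.3125
Step 4: J′(-2.3125) = -1.125; p₄ = -2.3125 − 0.125·(-1.125) = -2.171875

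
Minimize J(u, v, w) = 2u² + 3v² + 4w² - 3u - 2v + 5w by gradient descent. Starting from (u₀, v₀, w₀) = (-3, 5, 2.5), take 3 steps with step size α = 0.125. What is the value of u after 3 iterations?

∇J = (4u - 3, 6v - 2, 8w + 5)
(u₁, v₁, w₁) = (-3, 5, 2.5) − 0.125·(-15, 28, 25) = (-1.125, 1.5, -0.625)
(u₂, v₂, w₂) = (-1.125, 1.5, -0.625) − 0.125·(-7.5, 7, 0) = (-0.1875, 0.625, -0.625)
(u₃, v₃, w₃) = (-0.1875, 0.625, -0.625) − 0.125·(-3.75, 1.75, 0) = (0.28125, 0.40625, -0.625)
u = 0.28125

0.28125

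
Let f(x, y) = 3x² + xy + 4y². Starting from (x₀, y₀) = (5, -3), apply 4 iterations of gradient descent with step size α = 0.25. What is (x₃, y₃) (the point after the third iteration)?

∇f = (6x + y, x + 8y)
Step 1: at (5, -3), ∇f = (27, -19) → (5, -3) − 0.25·(27, -19) = (-1.75, 1.75)
Step 2: at (-1.75, 1.75), ∇f = (-8.75, 12.25) → (-1.75, 1.75) − 0.25·(-8.75, 12.25) = (0.4375, -1.3125)
Step 3: at (0.4375, -1.3125), ∇f = (1.3125, -10.0625) → (0.4375, -1.3125) − 0.25·(1.3125, -10.0625) = (0.109375, 1.203125)

(0.109375, 1.203125)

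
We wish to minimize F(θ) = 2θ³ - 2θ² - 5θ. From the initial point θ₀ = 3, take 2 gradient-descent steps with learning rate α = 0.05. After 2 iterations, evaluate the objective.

F′(θ) = 6θ² - 4θ - 5
θ₁ = 3 − 0.05·37 = 1.15
θ₂ = 1.15 − 0.05·(-1.665) = 1.23325
F(1.23325) = -5.45674755509375

-5.45674755509375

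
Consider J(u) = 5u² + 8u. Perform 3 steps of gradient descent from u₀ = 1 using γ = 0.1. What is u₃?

J′(u) = 10u + 8
Step 1: J′(1) = 18; u₁ = 1 − 0.1·18 = -0.8
Step 2: J′(-0.8) = 0; u₂ = -0.8 − 0.1·0 = -0.8
Step 3: J′(-0.8) = 0; u₃ = -0.8 − 0.1·0 = -0.8

-0.8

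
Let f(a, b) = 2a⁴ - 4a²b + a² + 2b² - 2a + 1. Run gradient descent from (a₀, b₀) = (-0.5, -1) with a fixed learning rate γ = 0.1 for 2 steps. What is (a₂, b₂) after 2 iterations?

(0.2984, -0.264)

∇f = (8a³ - 8ab + 2a - 2, -4a² + 4b)
(a₁, b₁) = (-0.5, -1) − 0.1·(-8, -5) = (0.3, -0.5)
(a₂, b₂) = (0.3, -0.5) − 0.1·(0.016, -2.36) = (0.2984, -0.264)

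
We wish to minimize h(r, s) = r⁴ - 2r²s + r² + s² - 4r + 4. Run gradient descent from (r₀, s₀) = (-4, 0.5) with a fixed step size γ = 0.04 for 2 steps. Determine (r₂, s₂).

(-34.11328, 4.8776)

∇h = (4r³ - 4rs + 2r - 4, -2r² + 2s)
(r₁, s₁) = (-4, 0.5) − 0.04·(-260, -31) = (6.4, 1.74)
(r₂, s₂) = (6.4, 1.74) − 0.04·(1012.832, -78.44) = (-34.11328, 4.8776)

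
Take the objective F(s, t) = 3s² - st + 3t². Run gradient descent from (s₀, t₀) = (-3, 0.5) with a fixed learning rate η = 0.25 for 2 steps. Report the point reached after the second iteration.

(-1.0625, 0.90625)

∇F = (6s - t, -s + 6t)
(s₁, t₁) = (-3, 0.5) − 0.25·(-18.5, 6) = (1.625, -1)
(s₂, t₂) = (1.625, -1) − 0.25·(10.75, -7.625) = (-1.0625, 0.90625)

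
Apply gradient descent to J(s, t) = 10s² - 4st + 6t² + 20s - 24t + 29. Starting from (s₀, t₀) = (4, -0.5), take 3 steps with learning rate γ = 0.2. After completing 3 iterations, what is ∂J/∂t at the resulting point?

∇J = (20s - 4t + 20, -4s + 12t - 24)
(s₁, t₁) = (4, -0.5) − 0.2·(102, -46) = (-16.4, 8.7)
(s₂, t₂) = (-16.4, 8.7) − 0.2·(-342.8, 146) = (52.16, -20.5)
(s₃, t₃) = (52.16, -20.5) − 0.2·(1145.2, -478.64) = (-176.88, 75.228)
∂J/∂t at (-176.88, 75.228) = 1586.256

1586.256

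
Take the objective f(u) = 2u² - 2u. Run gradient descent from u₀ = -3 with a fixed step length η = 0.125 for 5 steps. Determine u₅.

f′(u) = 4u - 2
u₁ = -3 − 0.125·(-14) = -1.25
u₂ = -1.25 − 0.125·(-7) = -0.375
u₃ = -0.375 − 0.125·(-3.5) = 0.0625
u₄ = 0.0625 − 0.125·(-1.75) = 0.28125
u₅ = 0.28125 − 0.125·(-0.875) = 0.390625

0.390625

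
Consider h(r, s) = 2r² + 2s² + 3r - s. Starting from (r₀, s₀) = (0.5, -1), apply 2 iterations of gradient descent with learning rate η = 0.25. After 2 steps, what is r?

∇h = (4r + 3, 4s - 1)
(r₁, s₁) = (0.5, -1) − 0.25·(5, -5) = (-0.75, 0.25)
(r₂, s₂) = (-0.75, 0.25) − 0.25·(0, 0) = (-0.75, 0.25)
r = -0.75

-0.75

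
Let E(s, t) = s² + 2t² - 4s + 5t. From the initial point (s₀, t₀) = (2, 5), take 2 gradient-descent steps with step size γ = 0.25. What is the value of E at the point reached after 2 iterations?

∇E = (2s - 4, 4t + 5)
(s₁, t₁) = (2, 5) − 0.25·(0, 25) = (2, -1.25)
(s₂, t₂) = (2, -1.25) − 0.25·(0, 0) = (2, -1.25)
E(2, -1.25) = -7.125

-7.125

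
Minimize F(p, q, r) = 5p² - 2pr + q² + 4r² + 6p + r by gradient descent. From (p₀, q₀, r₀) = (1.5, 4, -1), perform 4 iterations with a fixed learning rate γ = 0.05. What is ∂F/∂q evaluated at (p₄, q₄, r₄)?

5.2488

∇F = (10p - 2r + 6, 2q, -2p + 8r + 1)
Step 1: at (1.5, 4, -1), ∇F = (23, 8, -10) → (1.5, 4, -1) − 0.05·(23, 8, -10) = (0.35, 3.6, -0.5)
Step 2: at (0.35, 3.6, -0.5), ∇F = (10.5, 7.2, -3.7) → (0.35, 3.6, -0.5) − 0.05·(10.5, 7.2, -3.7) = (-0.175, 3.24, -0.315)
Step 3: at (-0.175, 3.24, -0.315), ∇F = (4.88, 6.48, -1.17) → (-0.175, 3.24, -0.315) − 0.05·(4.88, 6.48, -1.17) = (-0.419, 2.916, -0.2565)
Step 4: at (-0.419, 2.916, -0.2565), ∇F = (2.323, 5.832, -0.214) → (-0.419, 2.916, -0.2565) − 0.05·(2.323, 5.832, -0.214) = (-0.53515, 2.6244, -0.2458)
∂F/∂q at (-0.53515, 2.6244, -0.2458) = 5.2488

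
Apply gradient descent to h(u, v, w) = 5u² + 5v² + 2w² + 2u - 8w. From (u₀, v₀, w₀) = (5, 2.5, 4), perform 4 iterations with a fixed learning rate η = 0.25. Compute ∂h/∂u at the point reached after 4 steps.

∇h = (10u + 2, 10v, 4w - 8)
Step 1: at (5, 2.5, 4), ∇h = (52, 25, 8) → (5, 2.5, 4) − 0.25·(52, 25, 8) = (-8, -3.75, 2)
Step 2: at (-8, -3.75, 2), ∇h = (-78, -37.5, 0) → (-8, -3.75, 2) − 0.25·(-78, -37.5, 0) = (11.5, 5.625, 2)
Step 3: at (11.5, 5.625, 2), ∇h = (117, 56.25, 0) → (11.5, 5.625, 2) − 0.25·(117, 56.25, 0) = (-17.75, -8.4375, 2)
Step 4: at (-17.75, -8.4375, 2), ∇h = (-175.5, -84.375, 0) → (-17.75, -8.4375, 2) − 0.25·(-175.5, -84.375, 0) = (26.125, 12.65625, 2)
∂h/∂u at (26.125, 12.65625, 2) = 263.25

263.25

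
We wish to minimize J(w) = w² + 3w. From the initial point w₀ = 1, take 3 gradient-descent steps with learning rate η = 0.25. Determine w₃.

-1.1875

J′(w) = 2w + 3
Step 1: J′(1) = 5; w₁ = 1 − 0.25·5 = -0.25
Step 2: J′(-0.25) = 2.5; w₂ = -0.25 − 0.25·2.5 = -0.875
Step 3: J′(-0.875) = 1.25; w₃ = -0.875 − 0.25·1.25 = -1.1875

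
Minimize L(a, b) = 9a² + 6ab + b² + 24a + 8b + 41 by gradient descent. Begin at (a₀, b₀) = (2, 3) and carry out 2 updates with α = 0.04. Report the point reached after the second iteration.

(-1.744, 1.752)

∇L = (18a + 6b + 24, 6a + 2b + 8)
(a₁, b₁) = (2, 3) − 0.04·(78, 26) = (-1.12, 1.96)
(a₂, b₂) = (-1.12, 1.96) − 0.04·(15.6, 5.2) = (-1.744, 1.752)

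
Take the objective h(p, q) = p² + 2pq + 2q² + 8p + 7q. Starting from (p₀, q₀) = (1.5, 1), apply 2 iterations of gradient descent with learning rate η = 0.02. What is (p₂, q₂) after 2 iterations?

∇h = (2p + 2q + 8, 2p + 4q + 7)
(p₁, q₁) = (1.5, 1) − 0.02·(13, 14) = (1.24, 0.72)
(p₂, q₂) = (1.24, 0.72) − 0.02·(11.92, 12.36) = (1.0016, 0.4728)

(1.0016, 0.4728)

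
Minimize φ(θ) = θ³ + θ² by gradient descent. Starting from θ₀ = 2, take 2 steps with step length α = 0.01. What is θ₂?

φ′(θ) = 3θ² + 2θ
θ₁ = 2 − 0.01·16 = 1.84
θ₂ = 1.84 − 0.01·13.8368 = 1.701632

1.701632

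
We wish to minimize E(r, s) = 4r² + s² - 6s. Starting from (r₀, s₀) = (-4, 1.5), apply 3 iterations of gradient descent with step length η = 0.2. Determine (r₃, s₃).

(0.864, 2.676)

∇E = (8r, 2s - 6)
Step 1: at (-4, 1.5), ∇E = (-32, -3) → (-4, 1.5) − 0.2·(-32, -3) = (2.4, 2.1)
Step 2: at (2.4, 2.1), ∇E = (19.2, -1.8) → (2.4, 2.1) − 0.2·(19.2, -1.8) = (-1.44, 2.46)
Step 3: at (-1.44, 2.46), ∇E = (-11.52, -1.08) → (-1.44, 2.46) − 0.2·(-11.52, -1.08) = (0.864, 2.676)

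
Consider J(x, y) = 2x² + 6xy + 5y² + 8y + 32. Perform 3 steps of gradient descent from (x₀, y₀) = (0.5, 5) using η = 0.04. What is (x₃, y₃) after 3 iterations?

(-1.403232, 0.826624)

∇J = (4x + 6y, 6x + 10y + 8)
(x₁, y₁) = (0.5, 5) − 0.04·(32, 61) = (-0.78, 2.56)
(x₂, y₂) = (-0.78, 2.56) − 0.04·(12.24, 28.92) = (-1.2696, 1.4032)
(x₃, y₃) = (-1.2696, 1.4032) − 0.04·(3.3408, 14.4144) = (-1.403232, 0.826624)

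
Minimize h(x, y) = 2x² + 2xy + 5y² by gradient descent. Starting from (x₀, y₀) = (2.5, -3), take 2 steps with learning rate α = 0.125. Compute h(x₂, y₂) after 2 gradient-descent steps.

∇h = (4x + 2y, 2x + 10y)
Step 1: at (2.5, -3), ∇h = (4, -25) → (2.5, -3) − 0.125·(4, -25) = (2, 0.125)
Step 2: at (2, 0.125), ∇h = (8.25, 5.25) → (2, 0.125) − 0.125·(8.25, 5.25) = (0.96875, -0.53125)
h(0.96875, -0.53125) = 2.2587890625

2.2587890625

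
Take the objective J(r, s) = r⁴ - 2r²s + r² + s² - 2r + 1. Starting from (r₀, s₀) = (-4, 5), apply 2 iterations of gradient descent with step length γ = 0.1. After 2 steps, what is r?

-1190.9264

∇J = (4r³ - 4rs + 2r - 2, -2r² + 2s)
(r₁, s₁) = (-4, 5) − 0.1·(-186, -22) = (14.6, 7.2)
(r₂, s₂) = (14.6, 7.2) − 0.1·(12055.264, -411.92) = (-1190.9264, 48.392)
r = -1190.9264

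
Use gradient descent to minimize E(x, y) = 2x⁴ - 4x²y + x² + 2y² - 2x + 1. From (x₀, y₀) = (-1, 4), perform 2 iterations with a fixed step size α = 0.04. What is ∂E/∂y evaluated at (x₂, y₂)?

∇E = (8x³ - 8xy + 2x - 2, -4x² + 4y)
(x₁, y₁) = (-1, 4) − 0.04·(20, 12) = (-1.8, 3.52)
(x₂, y₂) = (-1.8, 3.52) − 0.04·(-1.568, 1.12) = (-1.73728, 3.4752)
∂E/∂y at (-1.73728, 3.4752) = 1.8282328064

1.8282328064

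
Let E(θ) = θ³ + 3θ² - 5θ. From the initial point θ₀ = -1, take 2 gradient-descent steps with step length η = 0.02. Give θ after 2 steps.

-0.681536

E′(θ) = 3θ² + 6θ - 5
θ₁ = -1 − 0.02·(-8) = -0.84
θ₂ = -0.84 − 0.02·(-7.9232) = -0.681536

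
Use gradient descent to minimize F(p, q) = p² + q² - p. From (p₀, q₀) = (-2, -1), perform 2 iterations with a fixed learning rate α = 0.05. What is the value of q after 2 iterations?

∇F = (2p - 1, 2q)
Step 1: at (-2, -1), ∇F = (-5, -2) → (-2, -1) − 0.05·(-5, -2) = (-1.75, -0.9)
Step 2: at (-1.75, -0.9), ∇F = (-4.5, -1.8) → (-1.75, -0.9) − 0.05·(-4.5, -1.8) = (-1.525, -0.81)
q = -0.81

-0.81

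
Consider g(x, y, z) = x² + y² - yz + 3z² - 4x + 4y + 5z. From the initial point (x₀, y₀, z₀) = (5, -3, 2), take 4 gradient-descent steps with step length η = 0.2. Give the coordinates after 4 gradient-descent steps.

(2.3888, -2.5712, -1.2448)

∇g = (2x - 4, 2y - z + 4, -y + 6z + 5)
Step 1: at (5, -3, 2), ∇g = (6, -4, 20) → (5, -3, 2) − 0.2·(6, -4, 20) = (3.8, -2.2, -2)
Step 2: at (3.8, -2.2, -2), ∇g = (3.6, 1.6, -4.8) → (3.8, -2.2, -2) − 0.2·(3.6, 1.6, -4.8) = (3.08, -2.52, -1.04)
Step 3: at (3.08, -2.52, -1.04), ∇g = (2.16, 0, 1.28) → (3.08, -2.52, -1.04) − 0.2·(2.16, 0, 1.28) = (2.648, -2.52, -1.296)
Step 4: at (2.648, -2.52, -1.296), ∇g = (1.296, 0.256, -0.256) → (2.648, -2.52, -1.296) − 0.2·(1.296, 0.256, -0.256) = (2.3888, -2.5712, -1.2448)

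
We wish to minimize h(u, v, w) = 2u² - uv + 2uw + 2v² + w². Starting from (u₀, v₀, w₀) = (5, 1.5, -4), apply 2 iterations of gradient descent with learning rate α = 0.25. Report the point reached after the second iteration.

∇h = (4u - v + 2w, -u + 4v, 2u + 2w)
Step 1: at (5, 1.5, -4), ∇h = (10.5, 1, 2) → (5, 1.5, -4) − 0.25·(10.5, 1, 2) = (2.375, 1.25, -4.5)
Step 2: at (2.375, 1.25, -4.5), ∇h = (-0.75, 2.625, -4.25) → (2.375, 1.25, -4.5) − 0.25·(-0.75, 2.625, -4.25) = (2.5625, 0.59375, -3.4375)

(2.5625, 0.59375, -3.4375)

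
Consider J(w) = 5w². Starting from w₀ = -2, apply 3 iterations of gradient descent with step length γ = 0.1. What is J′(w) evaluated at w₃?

0

J′(w) = 10w
w₁ = -2 − 0.1·(-20) = 0
w₂ = 0 − 0.1·0 = 0
w₃ = 0 − 0.1·0 = 0
J′(w) at (0) = 0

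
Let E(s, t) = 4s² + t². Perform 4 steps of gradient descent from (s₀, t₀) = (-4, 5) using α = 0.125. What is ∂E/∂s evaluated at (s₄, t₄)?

0

∇E = (8s, 2t)
Step 1: at (-4, 5), ∇E = (-32, 10) → (-4, 5) − 0.125·(-32, 10) = (0, 3.75)
Step 2: at (0, 3.75), ∇E = (0, 7.5) → (0, 3.75) − 0.125·(0, 7.5) = (0, 2.8125)
Step 3: at (0, 2.8125), ∇E = (0, 5.625) → (0, 2.8125) − 0.125·(0, 5.625) = (0, 2.109375)
Step 4: at (0, 2.109375), ∇E = (0, 4.21875) → (0, 2.109375) − 0.125·(0, 4.21875) = (0, 1.58203125)
∂E/∂s at (0, 1.58203125) = 0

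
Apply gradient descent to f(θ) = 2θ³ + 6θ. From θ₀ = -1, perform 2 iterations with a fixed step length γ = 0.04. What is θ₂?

-2.245696

f′(θ) = 6θ² + 6
θ₁ = -1 − 0.04·12 = -1.48
θ₂ = -1.48 − 0.04·19.1424 = -2.245696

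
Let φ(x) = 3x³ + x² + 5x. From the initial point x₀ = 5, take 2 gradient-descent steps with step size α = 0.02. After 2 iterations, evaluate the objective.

φ′(x) = 9x² + 2x + 5
x₁ = 5 − 0.02·240 = 0.2
x₂ = 0.2 − 0.02·5.76 = 0.0848
φ(0.0848) = 0.433020440576

0.433020440576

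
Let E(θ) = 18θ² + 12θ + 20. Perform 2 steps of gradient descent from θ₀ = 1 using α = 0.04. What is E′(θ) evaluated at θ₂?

E′(θ) = 36θ + 12
Step 1: E′(1) = 48; θ₁ = 1 − 0.04·48 = -0.92
Step 2: E′(-0.92) = -21.12; θ₂ = -0.92 − 0.04·(-21.12) = -0.0752
E′(θ) at (-0.0752) = 9.2928

9.2928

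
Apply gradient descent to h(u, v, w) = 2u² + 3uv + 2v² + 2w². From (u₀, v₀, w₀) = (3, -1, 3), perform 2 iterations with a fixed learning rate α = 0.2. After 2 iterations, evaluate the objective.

1.8464

∇h = (4u + 3v, 3u + 4v, 4w)
(u₁, v₁, w₁) = (3, -1, 3) − 0.2·(9, 5, 12) = (1.2, -2, 0.6)
(u₂, v₂, w₂) = (1.2, -2, 0.6) − 0.2·(-1.2, -4.4, 2.4) = (1.44, -1.12, 0.12)
h(1.44, -1.12, 0.12) = 1.8464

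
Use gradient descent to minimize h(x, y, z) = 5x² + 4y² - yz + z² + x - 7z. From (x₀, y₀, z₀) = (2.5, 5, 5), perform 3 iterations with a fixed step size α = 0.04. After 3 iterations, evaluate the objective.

∇h = (10x + 1, 8y - z, -y + 2z - 7)
Step 1: at (2.5, 5, 5), ∇h = (26, 35, -2) → (2.5, 5, 5) − 0.04·(26, 35, -2) = (1.46, 3.6, 5.08)
Step 2: at (1.46, 3.6, 5.08), ∇h = (15.6, 23.72, -0.44) → (1.46, 3.6, 5.08) − 0.04·(15.6, 23.72, -0.44) = (0.836, 2.6512, 5.0976)
Step 3: at (0.836, 2.6512, 5.0976), ∇h = (9.36, 16.112, 0.544) → (0.836, 2.6512, 5.0976) − 0.04·(9.36, 16.112, 0.544) = (0.4616, 2.00672, 5.07584)
h(0.4616, 2.00672, 5.07584) = -2.3178445056

-2.3178445056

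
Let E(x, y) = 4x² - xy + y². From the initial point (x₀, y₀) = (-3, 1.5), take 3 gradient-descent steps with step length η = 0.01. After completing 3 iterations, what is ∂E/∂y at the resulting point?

4.9582125

∇E = (8x - y, -x + 2y)
Step 1: at (-3, 1.5), ∇E = (-25.5, 6) → (-3, 1.5) − 0.01·(-25.5, 6) = (-2.745, 1.44)
Step 2: at (-2.745, 1.44), ∇E = (-23.4, 5.625) → (-2.745, 1.44) − 0.01·(-23.4, 5.625) = (-2.511, 1.38375)
Step 3: at (-2.511, 1.38375), ∇E = (-21.47175, 5.2785) → (-2.511, 1.38375) − 0.01·(-21.47175, 5.2785) = (-2.2962825, 1.330965)
∂E/∂y at (-2.2962825, 1.330965) = 4.9582125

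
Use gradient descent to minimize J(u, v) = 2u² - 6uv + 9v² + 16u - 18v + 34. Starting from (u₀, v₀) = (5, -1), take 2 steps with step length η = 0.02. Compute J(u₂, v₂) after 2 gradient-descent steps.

84.27391232

∇J = (4u - 6v + 16, -6u + 18v - 18)
Step 1: at (5, -1), ∇J = (42, -66) → (5, -1) − 0.02·(42, -66) = (4.16, 0.32)
Step 2: at (4.16, 0.32), ∇J = (30.72, -37.2) → (4.16, 0.32) − 0.02·(30.72, -37.2) = (3.5456, 1.064)
J(3.5456, 1.064) = 84.27391232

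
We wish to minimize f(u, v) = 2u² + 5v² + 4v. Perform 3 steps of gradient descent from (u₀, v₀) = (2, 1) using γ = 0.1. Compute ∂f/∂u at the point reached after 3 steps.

1.728

∇f = (4u, 10v + 4)
(u₁, v₁) = (2, 1) − 0.1·(8, 14) = (1.2, -0.4)
(u₂, v₂) = (1.2, -0.4) − 0.1·(4.8, 0) = (0.72, -0.4)
(u₃, v₃) = (0.72, -0.4) − 0.1·(2.88, 0) = (0.432, -0.4)
∂f/∂u at (0.432, -0.4) = 1.728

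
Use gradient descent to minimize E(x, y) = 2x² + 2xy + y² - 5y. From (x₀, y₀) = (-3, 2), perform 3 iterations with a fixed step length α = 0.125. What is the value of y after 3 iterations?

∇E = (4x + 2y, 2x + 2y - 5)
(x₁, y₁) = (-3, 2) − 0.125·(-8, -7) = (-2, 2.875)
(x₂, y₂) = (-2, 2.875) − 0.125·(-2.25, -3.25) = (-1.71875, 3.28125)
(x₃, y₃) = (-1.71875, 3.28125) − 0.125·(-0.3125, -1.875) = (-1.6796875, 3.515625)
y = 3.515625

3.515625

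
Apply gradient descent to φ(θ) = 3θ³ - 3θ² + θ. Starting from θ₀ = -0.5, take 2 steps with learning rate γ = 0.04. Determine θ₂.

-1.1725

φ′(θ) = 9θ² - 6θ + 1
θ₁ = -0.5 − 0.04·6.25 = -0.75
θ₂ = -0.75 − 0.04·10.5625 = -1.1725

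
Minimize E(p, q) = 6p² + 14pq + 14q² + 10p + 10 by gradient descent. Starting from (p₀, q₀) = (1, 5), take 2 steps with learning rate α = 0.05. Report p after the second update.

-0.05

∇E = (12p + 14q + 10, 14p + 28q)
(p₁, q₁) = (1, 5) − 0.05·(92, 154) = (-3.6, -2.7)
(p₂, q₂) = (-3.6, -2.7) − 0.05·(-71, -126) = (-0.05, 3.6)
p = -0.05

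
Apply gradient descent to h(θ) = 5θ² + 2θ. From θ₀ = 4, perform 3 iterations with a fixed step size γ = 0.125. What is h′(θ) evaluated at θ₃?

h′(θ) = 10θ + 2
θ₁ = 4 − 0.125·42 = -1.25
θ₂ = -1.25 − 0.125·(-10.5) = 0.0625
θ₃ = 0.0625 − 0.125·2.625 = -0.265625
h′(θ) at (-0.265625) = -0.65625

-0.65625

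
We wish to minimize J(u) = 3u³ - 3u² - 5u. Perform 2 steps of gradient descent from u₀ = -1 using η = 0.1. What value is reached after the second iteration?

J′(u) = 9u² - 6u - 5
Step 1: J′(-1) = 10; u₁ = -1 − 0.1·10 = -2
Step 2: J′(-2) = 43; u₂ = -2 − 0.1·43 = -6.3

-6.3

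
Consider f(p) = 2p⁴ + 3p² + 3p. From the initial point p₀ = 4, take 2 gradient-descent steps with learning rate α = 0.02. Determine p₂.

43.84012032

f′(p) = 8p³ + 6p + 3
p₁ = 4 − 0.02·539 = -6.78
p₂ = -6.78 − 0.02·(-2531.006016) = 43.84012032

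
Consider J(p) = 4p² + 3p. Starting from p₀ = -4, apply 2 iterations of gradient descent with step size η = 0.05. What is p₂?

J′(p) = 8p + 3
p₁ = -4 − 0.05·(-29) = -2.55
p₂ = -2.55 − 0.05·(-17.4) = -1.68

-1.68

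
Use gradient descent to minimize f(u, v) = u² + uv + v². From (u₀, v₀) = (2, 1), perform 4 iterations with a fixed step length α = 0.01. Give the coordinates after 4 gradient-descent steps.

(1.80823722, 0.84764121)

∇f = (2u + v, u + 2v)
Step 1: at (2, 1), ∇f = (5, 4) → (2, 1) − 0.01·(5, 4) = (1.95, 0.96)
Step 2: at (1.95, 0.96), ∇f = (4.86, 3.87) → (1.95, 0.96) − 0.01·(4.86, 3.87) = (1.9014, 0.9213)
Step 3: at (1.9014, 0.9213), ∇f = (4.7241, 3.744) → (1.9014, 0.9213) − 0.01·(4.7241, 3.744) = (1.854159, 0.88386)
Step 4: at (1.854159, 0.88386), ∇f = (4.592178, 3.621879) → (1.854159, 0.88386) − 0.01·(4.592178, 3.621879) = (1.80823722, 0.84764121)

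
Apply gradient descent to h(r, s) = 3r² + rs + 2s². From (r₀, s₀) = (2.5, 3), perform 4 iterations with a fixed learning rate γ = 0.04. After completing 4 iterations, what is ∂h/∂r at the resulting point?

4.91845632

∇h = (6r + s, r + 4s)
Step 1: at (2.5, 3), ∇h = (18, 14.5) → (2.5, 3) − 0.04·(18, 14.5) = (1.78, 2.42)
Step 2: at (1.78, 2.42), ∇h = (13.1, 11.46) → (1.78, 2.42) − 0.04·(13.1, 11.46) = (1.256, 1.9616)
Step 3: at (1.256, 1.9616), ∇h = (9.4976, 9.1024) → (1.256, 1.9616) − 0.04·(9.4976, 9.1024) = (0.876096, 1.597504)
Step 4: at (0.876096, 1.597504), ∇h = (6.85408, 7.266112) → (0.876096, 1.597504) − 0.04·(6.85408, 7.266112) = (0.6019328, 1.30685952)
∂h/∂r at (0.6019328, 1.30685952) = 4.91845632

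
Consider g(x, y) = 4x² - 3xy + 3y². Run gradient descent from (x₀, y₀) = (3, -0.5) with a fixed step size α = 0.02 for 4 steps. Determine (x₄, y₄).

(1.46410512, 0.15247)

∇g = (8x - 3y, -3x + 6y)
(x₁, y₁) = (3, -0.5) − 0.02·(25.5, -12) = (2.49, -0.26)
(x₂, y₂) = (2.49, -0.26) − 0.02·(20.7, -9.03) = (2.076, -0.0794)
(x₃, y₃) = (2.076, -0.0794) − 0.02·(16.8462, -6.7044) = (1.739076, 0.054688)
(x₄, y₄) = (1.739076, 0.054688) − 0.02·(13.748544, -4.8891) = (1.46410512, 0.15247)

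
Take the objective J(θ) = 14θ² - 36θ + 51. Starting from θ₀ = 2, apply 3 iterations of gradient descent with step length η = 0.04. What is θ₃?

1.28448

J′(θ) = 28θ - 36
Step 1: J′(2) = 20; θ₁ = 2 − 0.04·20 = 1.2
Step 2: J′(1.2) = -2.4; θ₂ = 1.2 − 0.04·(-2.4) = 1.296
Step 3: J′(1.296) = 0.288; θ₃ = 1.296 − 0.04·0.288 = 1.28448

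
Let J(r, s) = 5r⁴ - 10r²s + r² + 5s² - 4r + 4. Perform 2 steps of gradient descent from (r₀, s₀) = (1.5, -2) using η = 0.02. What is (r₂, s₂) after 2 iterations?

(0.0020908, -0.70782)

∇J = (20r³ - 20rs + 2r - 4, -10r² + 10s)
Step 1: at (1.5, -2), ∇J = (126.5, -42.5) → (1.5, -2) − 0.02·(126.5, -42.5) = (-1.03, -1.15)
Step 2: at (-1.03, -1.15), ∇J = (-51.60454, -22.109) → (-1.03, -1.15) − 0.02·(-51.60454, -22.109) = (0.0020908, -0.70782)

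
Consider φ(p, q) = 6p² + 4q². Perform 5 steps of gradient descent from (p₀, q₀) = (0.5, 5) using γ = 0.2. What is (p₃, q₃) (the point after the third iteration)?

∇φ = (12p, 8q)
Step 1: at (0.5, 5), ∇φ = (6, 40) → (0.5, 5) − 0.2·(6, 40) = (-0.7, -3)
Step 2: at (-0.7, -3), ∇φ = (-8.4, -24) → (-0.7, -3) − 0.2·(-8.4, -24) = (0.98, 1.8)
Step 3: at (0.98, 1.8), ∇φ = (11.76, 14.4) → (0.98, 1.8) − 0.2·(11.76, 14.4) = (-1.372, -1.08)

(-1.372, -1.08)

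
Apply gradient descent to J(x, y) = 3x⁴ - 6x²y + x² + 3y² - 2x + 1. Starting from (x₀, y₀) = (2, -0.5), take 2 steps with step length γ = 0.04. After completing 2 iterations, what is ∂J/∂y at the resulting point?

-77.5049112576

∇J = (12x³ - 12xy + 2x - 2, -6x² + 6y)
(x₁, y₁) = (2, -0.5) − 0.04·(110, -27) = (-2.4, 0.58)
(x₂, y₂) = (-2.4, 0.58) − 0.04·(-155.984, -31.08) = (3.83936, 1.8232)
∂J/∂y at (3.83936, 1.8232) = -77.5049112576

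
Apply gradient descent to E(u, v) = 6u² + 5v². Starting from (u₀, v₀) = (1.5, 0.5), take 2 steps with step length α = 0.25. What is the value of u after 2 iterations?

∇E = (12u, 10v)
Step 1: at (1.5, 0.5), ∇E = (18, 5) → (1.5, 0.5) − 0.25·(18, 5) = (-3, -0.75)
Step 2: at (-3, -0.75), ∇E = (-36, -7.5) → (-3, -0.75) − 0.25·(-36, -7.5) = (6, 1.125)
u = 6

6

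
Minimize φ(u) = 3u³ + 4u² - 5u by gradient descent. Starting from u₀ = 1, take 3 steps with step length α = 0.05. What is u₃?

φ′(u) = 9u² + 8u - 5
u₁ = 1 − 0.05·12 = 0.4
u₂ = 0.4 − 0.05·(-0.36) = 0.418
u₃ = 0.418 − 0.05·(-0.083484) = 0.4221742

0.4221742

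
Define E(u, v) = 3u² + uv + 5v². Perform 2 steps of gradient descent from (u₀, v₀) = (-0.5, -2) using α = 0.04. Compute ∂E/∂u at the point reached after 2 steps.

-1.7808

∇E = (6u + v, u + 10v)
Step 1: at (-0.5, -2), ∇E = (-5, -20.5) → (-0.5, -2) − 0.04·(-5, -20.5) = (-0.3, -1.18)
Step 2: at (-0.3, -1.18), ∇E = (-2.98, -12.1) → (-0.3, -1.18) − 0.04·(-2.98, -12.1) = (-0.1808, -0.696)
∂E/∂u at (-0.1808, -0.696) = -1.7808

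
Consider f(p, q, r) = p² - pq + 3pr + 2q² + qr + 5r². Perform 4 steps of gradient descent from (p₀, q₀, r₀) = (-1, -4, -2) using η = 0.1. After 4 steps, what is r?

∇f = (2p - q + 3r, -p + 4q + r, 3p + q + 10r)
Step 1: at (-1, -4, -2), ∇f = (-4, -17, -27) → (-1, -4, -2) − 0.1·(-4, -17, -27) = (-0.6, -2.3, 0.7)
Step 2: at (-0.6, -2.3, 0.7), ∇f = (3.2, -7.9, 2.9) → (-0.6, -2.3, 0.7) − 0.1·(3.2, -7.9, 2.9) = (-0.92, -1.51, 0.41)
Step 3: at (-0.92, -1.51, 0.41), ∇f = (0.9, -4.71, -0.17) → (-0.92, -1.51, 0.41) − 0.1·(0.9, -4.71, -0.17) = (-1.01, -1.039, 0.427)
Step 4: at (-1.01, -1.039, 0.427), ∇f = (0.3, -2.719, 0.201) → (-1.01, -1.039, 0.427) − 0.1·(0.3, -2.719, 0.201) = (-1.04, -0.7671, 0.4069)
r = 0.4069

0.4069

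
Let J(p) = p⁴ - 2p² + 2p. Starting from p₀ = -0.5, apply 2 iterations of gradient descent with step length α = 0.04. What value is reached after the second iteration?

J′(p) = 4p³ - 4p + 2
p₁ = -0.5 − 0.04·3.5 = -0.64
p₂ = -0.64 − 0.04·3.511424 = -0.78045696

-0.78045696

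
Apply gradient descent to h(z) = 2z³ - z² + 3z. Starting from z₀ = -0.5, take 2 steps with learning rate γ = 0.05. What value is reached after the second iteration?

-1.1826875

h′(z) = 6z² - 2z + 3
Step 1: h′(-0.5) = 5.5; z₁ = -0.5 − 0.05·5.5 = -0.775
Step 2: h′(-0.775) = 8.15375; z₂ = -0.775 − 0.05·8.15375 = -1.1826875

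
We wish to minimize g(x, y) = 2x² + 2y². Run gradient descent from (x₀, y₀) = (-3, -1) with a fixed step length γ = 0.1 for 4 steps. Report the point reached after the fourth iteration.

(-0.3888, -0.1296)

∇g = (4x, 4y)
Step 1: at (-3, -1), ∇g = (-12, -4) → (-3, -1) − 0.1·(-12, -4) = (-1.8, -0.6)
Step 2: at (-1.8, -0.6), ∇g = (-7.2, -2.4) → (-1.8, -0.6) − 0.1·(-7.2, -2.4) = (-1.08, -0.36)
Step 3: at (-1.08, -0.36), ∇g = (-4.32, -1.44) → (-1.08, -0.36) − 0.1·(-4.32, -1.44) = (-0.648, -0.216)
Step 4: at (-0.648, -0.216), ∇g = (-2.592, -0.864) → (-0.648, -0.216) − 0.1·(-2.592, -0.864) = (-0.3888, -0.1296)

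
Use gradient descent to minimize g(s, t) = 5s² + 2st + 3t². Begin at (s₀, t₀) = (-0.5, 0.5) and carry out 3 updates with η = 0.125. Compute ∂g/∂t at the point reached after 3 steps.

∇g = (10s + 2t, 2s + 6t)
Step 1: at (-0.5, 0.5), ∇g = (-4, 2) → (-0.5, 0.5) − 0.125·(-4, 2) = (0, 0.25)
Step 2: at (0, 0.25), ∇g = (0.5, 1.5) → (0, 0.25) − 0.125·(0.5, 1.5) = (-0.0625, 0.0625)
Step 3: at (-0.0625, 0.0625), ∇g = (-0.5, 0.25) → (-0.0625, 0.0625) − 0.125·(-0.5, 0.25) = (0, 0.03125)
∂g/∂t at (0, 0.03125) = 0.1875

0.1875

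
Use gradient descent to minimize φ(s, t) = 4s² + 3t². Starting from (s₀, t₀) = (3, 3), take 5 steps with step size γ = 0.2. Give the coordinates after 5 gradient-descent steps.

∇φ = (8s, 6t)
(s₁, t₁) = (3, 3) − 0.2·(24, 18) = (-1.8, -0.6)
(s₂, t₂) = (-1.8, -0.6) − 0.2·(-14.4, -3.6) = (1.08, 0.12)
(s₃, t₃) = (1.08, 0.12) − 0.2·(8.64, 0.72) = (-0.648, -0.024)
(s₄, t₄) = (-0.648, -0.024) − 0.2·(-5.184, -0.144) = (0.3888, 0.0048)
(s₅, t₅) = (0.3888, 0.0048) − 0.2·(3.1104, 0.0288) = (-0.23328, -0.00096)

(-0.23328, -0.00096)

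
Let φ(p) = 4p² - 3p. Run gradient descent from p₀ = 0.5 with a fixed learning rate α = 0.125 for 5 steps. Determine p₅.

φ′(p) = 8p - 3
p₁ = 0.5 − 0.125·1 = 0.375
p₂ = 0.375 − 0.125·0 = 0.375
p₃ = 0.375 − 0.125·0 = 0.375
p₄ = 0.375 − 0.125·0 = 0.375
p₅ = 0.375 − 0.125·0 = 0.375

0.375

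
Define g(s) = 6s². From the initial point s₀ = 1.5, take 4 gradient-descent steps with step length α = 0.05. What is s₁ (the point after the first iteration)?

g′(s) = 12s
Step 1: g′(1.5) = 18; s₁ = 1.5 − 0.05·18 = 0.6

0.6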